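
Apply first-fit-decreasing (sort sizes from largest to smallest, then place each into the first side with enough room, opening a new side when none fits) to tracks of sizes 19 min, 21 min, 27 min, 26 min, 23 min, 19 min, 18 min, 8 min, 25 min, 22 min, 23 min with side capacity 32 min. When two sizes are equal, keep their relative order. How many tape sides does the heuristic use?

10

Sorted descending: 27, 26, 25, 23, 23, 22, 21, 19, 19, 18, 8.
  27 → side 1 (new)  [load 27/32]
  26 → side 2 (new)  [load 26/32]
  25 → side 3 (new)  [load 25/32]
  23 → side 4 (new)  [load 23/32]
  23 → side 5 (new)  [load 23/32]
  22 → side 6 (new)  [load 22/32]
  21 → side 7 (new)  [load 21/32]
  19 → side 8 (new)  [load 19/32]
  19 → side 9 (new)  [load 19/32]
  18 → side 10 (new)  [load 18/32]
  8 → side 4  [load 31/32]
10 tape sides opened.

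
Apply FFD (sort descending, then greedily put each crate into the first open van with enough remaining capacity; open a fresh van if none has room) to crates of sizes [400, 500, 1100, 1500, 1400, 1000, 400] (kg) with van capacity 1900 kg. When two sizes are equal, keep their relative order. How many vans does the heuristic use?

4

Sorted descending: 1500, 1400, 1100, 1000, 500, 400, 400.
  1500 → van 1 (new)  [load 1500/1900]
  1400 → van 2 (new)  [load 1400/1900]
  1100 → van 3 (new)  [load 1100/1900]
  1000 → van 4 (new)  [load 1000/1900]
  500 → van 2  [load 1900/1900]
  400 → van 1  [load 1900/1900]
  400 → van 3  [load 1500/1900]
4 vans opened.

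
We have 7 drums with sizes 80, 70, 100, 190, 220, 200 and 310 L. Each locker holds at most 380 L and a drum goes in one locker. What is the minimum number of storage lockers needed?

4

Total = 310 + 220 + 200 + 190 + 100 + 80 + 70 = 1170 L.
Lower bound: ⌈1170/380⌉ = 4 storage lockers.
A packing using 4 storage lockers:
  locker 1: 310 + 70 = 380
  locker 2: 220 + 100 = 320
  locker 3: 200 + 80 = 280
  locker 4: 190 = 190
This matches the lower bound, so 4 is optimal.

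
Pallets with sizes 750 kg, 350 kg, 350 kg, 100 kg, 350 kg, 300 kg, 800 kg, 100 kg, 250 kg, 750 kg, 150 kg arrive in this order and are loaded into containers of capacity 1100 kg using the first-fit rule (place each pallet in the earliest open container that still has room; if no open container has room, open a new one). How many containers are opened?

  750 → container 1 (new)  [load 750/1100]
  350 → container 1  [load 1100/1100]
  350 → container 2 (new)  [load 350/1100]
  100 → container 2  [load 450/1100]
  350 → container 2  [load 800/1100]
  300 → container 2  [load 1100/1100]
  800 → container 3 (new)  [load 800/1100]
  100 → container 3  [load 900/1100]
  250 → container 4 (new)  [load 250/1100]
  750 → container 4  [load 1000/1100]
  150 → container 3  [load 1050/1100]
4 containers opened.

4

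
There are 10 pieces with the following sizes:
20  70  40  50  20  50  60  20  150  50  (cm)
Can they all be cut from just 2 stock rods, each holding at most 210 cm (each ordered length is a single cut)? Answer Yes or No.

No

Total = 530 cm; ⌈530/210⌉ = 3.
At least 3 stock rods are required, but only 2 are allowed.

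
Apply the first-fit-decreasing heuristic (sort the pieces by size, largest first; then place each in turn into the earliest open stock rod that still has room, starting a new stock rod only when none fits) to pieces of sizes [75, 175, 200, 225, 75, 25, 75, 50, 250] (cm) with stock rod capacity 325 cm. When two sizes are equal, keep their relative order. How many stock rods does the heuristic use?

Sorted descending: 250, 225, 200, 175, 75, 75, 75, 50, 25.
  250 → stock rod 1 (new)  [load 250/325]
  225 → stock rod 2 (new)  [load 225/325]
  200 → stock rod 3 (new)  [load 200/325]
  175 → stock rod 4 (new)  [load 175/325]
  75 → stock rod 1  [load 325/325]
  75 → stock rod 2  [load 300/325]
  75 → stock rod 3  [load 275/325]
  50 → stock rod 3  [load 325/325]
  25 → stock rod 2  [load 325/325]
4 stock rods opened.

4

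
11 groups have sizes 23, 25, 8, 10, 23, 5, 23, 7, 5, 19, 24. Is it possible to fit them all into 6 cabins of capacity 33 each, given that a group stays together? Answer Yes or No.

A valid assignment using 6 cabins:
  cabin 1: 25 + 8 = 33
  cabin 2: 24 + 7 = 31
  cabin 3: 23 + 10 = 33
  cabin 4: 23 + 5 + 5 = 33
  cabin 5: 23 = 23
  cabin 6: 19 = 19
Every load is within 33, so 6 cabins suffice.

Yes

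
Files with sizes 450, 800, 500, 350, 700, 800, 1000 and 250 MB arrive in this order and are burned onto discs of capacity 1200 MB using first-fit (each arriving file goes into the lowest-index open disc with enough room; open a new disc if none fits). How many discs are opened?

5

  450 → disc 1 (new)  [load 450/1200]
  800 → disc 2 (new)  [load 800/1200]
  500 → disc 1  [load 950/1200]
  350 → disc 2  [load 1150/1200]
  700 → disc 3 (new)  [load 700/1200]
  800 → disc 4 (new)  [load 800/1200]
  1000 → disc 5 (new)  [load 1000/1200]
  250 → disc 1  [load 1200/1200]
5 discs opened.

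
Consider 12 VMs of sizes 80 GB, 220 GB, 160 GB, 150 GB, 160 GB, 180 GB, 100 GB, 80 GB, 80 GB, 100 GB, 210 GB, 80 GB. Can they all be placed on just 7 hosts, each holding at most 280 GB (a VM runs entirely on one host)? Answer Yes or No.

A valid assignment using 7 hosts:
  host 1: 220 = 220
  host 2: 210 = 210
  host 3: 180 + 100 = 280
  host 4: 160 + 100 = 260
  host 5: 160 + 80 = 240
  host 6: 150 + 80 = 230
  host 7: 80 + 80 = 160
Every load is within 280 GB, so 7 hosts suffice.

Yes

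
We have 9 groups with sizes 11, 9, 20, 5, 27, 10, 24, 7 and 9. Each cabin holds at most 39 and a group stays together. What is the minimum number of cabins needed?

Total = 27 + 24 + 20 + 11 + 10 + 9 + 9 + 7 + 5 = 122.
Lower bound: ⌈122/39⌉ = 4 cabins.
A packing using 4 cabins:
  cabin 1: 27 + 11 = 38
  cabin 2: 24 + 10 + 5 = 39
  cabin 3: 20 + 9 + 9 = 38
  cabin 4: 7 = 7
This matches the lower bound, so 4 is optimal.

4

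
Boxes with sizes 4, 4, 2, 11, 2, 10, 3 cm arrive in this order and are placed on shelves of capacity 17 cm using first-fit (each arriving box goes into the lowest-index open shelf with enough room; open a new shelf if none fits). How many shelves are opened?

3

  4 → shelf 1 (new)  [load 4/17]
  4 → shelf 1  [load 8/17]
  2 → shelf 1  [load 10/17]
  11 → shelf 2 (new)  [load 11/17]
  2 → shelf 1  [load 12/17]
  10 → shelf 3 (new)  [load 10/17]
  3 → shelf 1  [load 15/17]
3 shelves opened.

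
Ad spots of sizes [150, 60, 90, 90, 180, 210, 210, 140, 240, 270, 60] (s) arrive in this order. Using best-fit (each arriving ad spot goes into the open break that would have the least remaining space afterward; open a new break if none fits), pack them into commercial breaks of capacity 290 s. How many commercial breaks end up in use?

8

  150 → break 1 (new)  [load 150/290]
  60 → break 1  [load 210/290]
  90 → break 2 (new)  [load 90/290]
  90 → break 2  [load 180/290]
  180 → break 3 (new)  [load 180/290]
  210 → break 4 (new)  [load 210/290]
  210 → break 5 (new)  [load 210/290]
  140 → break 6 (new)  [load 140/290]
  240 → break 7 (new)  [load 240/290]
  270 → break 8 (new)  [load 270/290]
  60 → break 1  [load 270/290]
8 commercial breaks opened.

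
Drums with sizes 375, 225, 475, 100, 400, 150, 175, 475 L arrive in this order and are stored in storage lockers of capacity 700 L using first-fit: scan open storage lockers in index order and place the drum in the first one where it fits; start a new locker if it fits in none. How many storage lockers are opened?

4

  375 → locker 1 (new)  [load 375/700]
  225 → locker 1  [load 600/700]
  475 → locker 2 (new)  [load 475/700]
  100 → locker 1  [load 700/700]
  400 → locker 3 (new)  [load 400/700]
  150 → locker 2  [load 625/700]
  175 → locker 3  [load 575/700]
  475 → locker 4 (new)  [load 475/700]
4 storage lockers opened.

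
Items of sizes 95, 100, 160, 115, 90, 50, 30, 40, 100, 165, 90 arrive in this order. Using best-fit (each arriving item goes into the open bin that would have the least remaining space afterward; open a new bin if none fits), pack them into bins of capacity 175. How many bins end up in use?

  95 → bin 1 (new)  [load 95/175]
  100 → bin 2 (new)  [load 100/175]
  160 → bin 3 (new)  [load 160/175]
  115 → bin 4 (new)  [load 115/175]
  90 → bin 5 (new)  [load 90/175]
  50 → bin 4  [load 165/175]
  30 → bin 2  [load 130/175]
  40 → bin 2  [load 170/175]
  100 → bin 6 (new)  [load 100/175]
  165 → bin 7 (new)  [load 165/175]
  90 → bin 8 (new)  [load 90/175]
8 bins opened.

8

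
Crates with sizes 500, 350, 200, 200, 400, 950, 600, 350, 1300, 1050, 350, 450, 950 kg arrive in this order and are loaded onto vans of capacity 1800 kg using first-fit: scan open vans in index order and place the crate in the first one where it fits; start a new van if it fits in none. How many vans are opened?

  500 → van 1 (new)  [load 500/1800]
  350 → van 1  [load 850/1800]
  200 → van 1  [load 1050/1800]
  200 → van 1  [load 1250/1800]
  400 → van 1  [load 1650/1800]
  950 → van 2 (new)  [load 950/1800]
  600 → van 2  [load 1550/1800]
  350 → van 3 (new)  [load 350/1800]
  1300 → van 3  [load 1650/1800]
  1050 → van 4 (new)  [load 1050/1800]
  350 → van 4  [load 1400/1800]
  450 → van 5 (new)  [load 450/1800]
  950 → van 5  [load 1400/1800]
5 vans opened.

5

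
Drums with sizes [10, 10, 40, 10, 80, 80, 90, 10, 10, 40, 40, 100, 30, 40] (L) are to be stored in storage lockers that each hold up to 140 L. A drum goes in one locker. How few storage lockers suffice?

Total = 100 + 90 + 80 + 80 + 40 + 40 + 40 + 40 + 30 + 10 + 10 + 10 + 10 + 10 = 590 L.
Lower bound: ⌈590/140⌉ = 5 storage lockers.
A packing using 5 storage lockers:
  locker 1: 100 + 40 = 140
  locker 2: 90 + 40 + 10 = 140
  locker 3: 80 + 40 + 10 + 10 = 140
  locker 4: 80 + 40 + 10 + 10 = 140
  locker 5: 30 = 30
This matches the lower bound, so 5 is optimal.

5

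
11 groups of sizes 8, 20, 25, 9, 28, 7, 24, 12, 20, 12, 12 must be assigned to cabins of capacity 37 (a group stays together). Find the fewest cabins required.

Total = 28 + 25 + 24 + 20 + 20 + 12 + 12 + 12 + 9 + 8 + 7 = 177.
Lower bound: ⌈177/37⌉ = 5 cabins.
A packing using 5 cabins:
  cabin 1: 28 + 9 = 37
  cabin 2: 25 + 12 = 37
  cabin 3: 24 + 12 = 36
  cabin 4: 20 + 12 = 32
  cabin 5: 20 + 8 + 7 = 35
This matches the lower bound, so 5 is optimal.

5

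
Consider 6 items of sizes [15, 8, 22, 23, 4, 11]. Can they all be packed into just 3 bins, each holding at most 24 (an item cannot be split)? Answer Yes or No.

Total = 83; ⌈83/24⌉ = 4.
At least 4 bins are required, but only 3 are allowed.

No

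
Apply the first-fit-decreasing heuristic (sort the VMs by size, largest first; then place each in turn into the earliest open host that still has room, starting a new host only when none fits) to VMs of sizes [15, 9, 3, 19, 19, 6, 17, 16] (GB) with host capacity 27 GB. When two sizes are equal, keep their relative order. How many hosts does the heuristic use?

Sorted descending: 19, 19, 17, 16, 15, 9, 6, 3.
  19 → host 1 (new)  [load 19/27]
  19 → host 2 (new)  [load 19/27]
  17 → host 3 (new)  [load 17/27]
  16 → host 4 (new)  [load 16/27]
  15 → host 5 (new)  [load 15/27]
  9 → host 3  [load 26/27]
  6 → host 1  [load 25/27]
  3 → host 2  [load 22/27]
5 hosts opened.

5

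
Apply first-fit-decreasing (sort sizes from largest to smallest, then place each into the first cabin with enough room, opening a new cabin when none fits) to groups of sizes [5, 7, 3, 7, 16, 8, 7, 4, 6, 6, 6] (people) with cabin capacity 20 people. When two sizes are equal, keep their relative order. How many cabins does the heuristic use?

Sorted descending: 16, 8, 7, 7, 7, 6, 6, 6, 5, 4, 3.
  16 → cabin 1 (new)  [load 16/20]
  8 → cabin 2 (new)  [load 8/20]
  7 → cabin 2  [load 15/20]
  7 → cabin 3 (new)  [load 7/20]
  7 → cabin 3  [load 14/20]
  6 → cabin 3  [load 20/20]
  6 → cabin 4 (new)  [load 6/20]
  6 → cabin 4  [load 12/20]
  5 → cabin 2  [load 20/20]
  4 → cabin 1  [load 20/20]
  3 → cabin 4  [load 15/20]
4 cabins opened.

4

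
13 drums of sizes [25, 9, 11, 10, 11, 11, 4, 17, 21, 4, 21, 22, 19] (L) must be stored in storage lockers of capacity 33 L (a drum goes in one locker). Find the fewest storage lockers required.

6

Total = 25 + 22 + 21 + 21 + 19 + 17 + 11 + 11 + 11 + 10 + 9 + 4 + 4 = 185 L.
Lower bound: ⌈185/33⌉ = 6 storage lockers.
A packing using 6 storage lockers:
  locker 1: 25 + 4 + 4 = 33
  locker 2: 22 + 11 = 33
  locker 3: 21 + 11 = 32
  locker 4: 21 + 11 = 32
  locker 5: 19 + 10 = 29
  locker 6: 17 + 9 = 26
This matches the lower bound, so 6 is optimal.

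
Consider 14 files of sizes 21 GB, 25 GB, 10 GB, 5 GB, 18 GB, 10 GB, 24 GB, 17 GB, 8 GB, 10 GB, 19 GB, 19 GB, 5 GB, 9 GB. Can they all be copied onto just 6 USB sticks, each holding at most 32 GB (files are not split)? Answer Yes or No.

No

Total = 200 GB; ⌈200/32⌉ = 7.
At least 7 USB sticks are required, but only 6 are allowed.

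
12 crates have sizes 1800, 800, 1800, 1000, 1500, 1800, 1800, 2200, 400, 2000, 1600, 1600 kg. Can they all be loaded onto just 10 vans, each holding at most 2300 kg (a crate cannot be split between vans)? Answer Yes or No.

Yes

A valid assignment using 10 vans:
  van 1: 2200 = 2200
  van 2: 2000 = 2000
  van 3: 1800 + 400 = 2200
  van 4: 1800 = 1800
  van 5: 1800 = 1800
  van 6: 1800 = 1800
  van 7: 1600 = 1600
  van 8: 1600 = 1600
  van 9: 1500 + 800 = 2300
  van 10: 1000 = 1000
Every load is within 2300 kg, so 10 vans suffice.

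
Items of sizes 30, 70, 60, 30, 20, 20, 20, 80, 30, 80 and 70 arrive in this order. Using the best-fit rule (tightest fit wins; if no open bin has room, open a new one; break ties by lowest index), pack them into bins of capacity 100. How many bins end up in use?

  30 → bin 1 (new)  [load 30/100]
  70 → bin 1  [load 100/100]
  60 → bin 2 (new)  [load 60/100]
  30 → bin 2  [load 90/100]
  20 → bin 3 (new)  [load 20/100]
  20 → bin 3  [load 40/100]
  20 → bin 3  [load 60/100]
  80 → bin 4 (new)  [load 80/100]
  30 → bin 3  [load 90/100]
  80 → bin 5 (new)  [load 80/100]
  70 → bin 6 (new)  [load 70/100]
6 bins opened.

6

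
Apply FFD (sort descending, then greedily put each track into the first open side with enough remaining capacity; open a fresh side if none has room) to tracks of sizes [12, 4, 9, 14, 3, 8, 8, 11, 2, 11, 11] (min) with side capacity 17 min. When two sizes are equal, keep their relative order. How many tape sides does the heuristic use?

Sorted descending: 14, 12, 11, 11, 11, 9, 8, 8, 4, 3, 2.
  14 → side 1 (new)  [load 14/17]
  12 → side 2 (new)  [load 12/17]
  11 → side 3 (new)  [load 11/17]
  11 → side 4 (new)  [load 11/17]
  11 → side 5 (new)  [load 11/17]
  9 → side 6 (new)  [load 9/17]
  8 → side 6  [load 17/17]
  8 → side 7 (new)  [load 8/17]
  4 → side 2  [load 16/17]
  3 → side 1  [load 17/17]
  2 → side 3  [load 13/17]
7 tape sides opened.

7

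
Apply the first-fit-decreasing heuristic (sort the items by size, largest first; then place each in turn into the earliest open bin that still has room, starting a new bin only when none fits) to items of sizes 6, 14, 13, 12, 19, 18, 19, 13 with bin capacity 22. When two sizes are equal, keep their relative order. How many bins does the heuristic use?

7

Sorted descending: 19, 19, 18, 14, 13, 13, 12, 6.
  19 → bin 1 (new)  [load 19/22]
  19 → bin 2 (new)  [load 19/22]
  18 → bin 3 (new)  [load 18/22]
  14 → bin 4 (new)  [load 14/22]
  13 → bin 5 (new)  [load 13/22]
  13 → bin 6 (new)  [load 13/22]
  12 → bin 7 (new)  [load 12/22]
  6 → bin 4  [load 20/22]
7 bins opened.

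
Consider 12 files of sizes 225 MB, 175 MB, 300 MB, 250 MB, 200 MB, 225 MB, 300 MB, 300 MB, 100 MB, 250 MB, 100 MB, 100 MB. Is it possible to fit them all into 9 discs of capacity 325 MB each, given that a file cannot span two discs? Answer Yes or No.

A valid assignment using 9 discs:
  disc 1: 300 = 300
  disc 2: 300 = 300
  disc 3: 300 = 300
  disc 4: 250 = 250
  disc 5: 250 = 250
  disc 6: 225 + 100 = 325
  disc 7: 225 + 100 = 325
  disc 8: 200 + 100 = 300
  disc 9: 175 = 175
Every load is within 325 MB, so 9 discs suffice.

Yes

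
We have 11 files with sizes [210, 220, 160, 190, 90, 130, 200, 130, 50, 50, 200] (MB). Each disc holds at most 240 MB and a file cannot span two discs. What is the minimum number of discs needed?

Total = 220 + 210 + 200 + 200 + 190 + 160 + 130 + 130 + 90 + 50 + 50 = 1630 MB.
Lower bound: ⌈1630/240⌉ = 7 discs.
Also, 8 files each exceed 120 MB, and no two of those can share a disc, so at least 8 discs are needed.
A packing using 8 discs:
  disc 1: 220 = 220
  disc 2: 210 = 210
  disc 3: 200 = 200
  disc 4: 200 = 200
  disc 5: 190 + 50 = 240
  disc 6: 160 + 50 = 210
  disc 7: 130 + 90 = 220
  disc 8: 130 = 130
This matches the lower bound, so 8 is optimal.

8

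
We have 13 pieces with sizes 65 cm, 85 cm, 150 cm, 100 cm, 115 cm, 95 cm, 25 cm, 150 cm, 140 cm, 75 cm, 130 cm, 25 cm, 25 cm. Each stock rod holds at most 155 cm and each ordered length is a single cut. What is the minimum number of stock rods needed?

Total = 150 + 150 + 140 + 130 + 115 + 100 + 95 + 85 + 75 + 65 + 25 + 25 + 25 = 1180 cm.
Lower bound: ⌈1180/155⌉ = 8 stock rods.
A packing using 9 stock rods:
  stock rod 1: 150 = 150
  stock rod 2: 150 = 150
  stock rod 3: 140 = 140
  stock rod 4: 130 + 25 = 155
  stock rod 5: 115 + 25 = 140
  stock rod 6: 100 + 25 = 125
  stock rod 7: 95 = 95
  stock rod 8: 85 + 65 = 150
  stock rod 9: 75 = 75
No arrangement into 8 stock rods stays within capacity, so 9 is optimal.

9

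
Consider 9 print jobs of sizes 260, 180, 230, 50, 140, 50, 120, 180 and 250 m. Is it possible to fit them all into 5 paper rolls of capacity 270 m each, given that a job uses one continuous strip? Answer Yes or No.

No

Total = 1460 m; ⌈1460/270⌉ = 6.
At least 6 paper rolls are required, but only 5 are allowed.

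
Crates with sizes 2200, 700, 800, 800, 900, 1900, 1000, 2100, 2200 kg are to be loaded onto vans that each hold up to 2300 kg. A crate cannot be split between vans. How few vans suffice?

6

Total = 2200 + 2200 + 2100 + 1900 + 1000 + 900 + 800 + 800 + 700 = 12600 kg.
Lower bound: ⌈12600/2300⌉ = 6 vans.
A packing using 6 vans:
  van 1: 2200 = 2200
  van 2: 2200 = 2200
  van 3: 2100 = 2100
  van 4: 1900 = 1900
  van 5: 1000 + 900 = 1900
  van 6: 800 + 800 + 700 = 2300
This matches the lower bound, so 6 is optimal.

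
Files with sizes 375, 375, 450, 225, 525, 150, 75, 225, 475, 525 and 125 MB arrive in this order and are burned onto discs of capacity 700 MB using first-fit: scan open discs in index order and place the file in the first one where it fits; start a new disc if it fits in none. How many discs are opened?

  375 → disc 1 (new)  [load 375/700]
  375 → disc 2 (new)  [load 375/700]
  450 → disc 3 (new)  [load 450/700]
  225 → disc 1  [load 600/700]
  525 → disc 4 (new)  [load 525/700]
  150 → disc 2  [load 525/700]
  75 → disc 1  [load 675/700]
  225 → disc 3  [load 675/700]
  475 → disc 5 (new)  [load 475/700]
  525 → disc 6 (new)  [load 525/700]
  125 → disc 2  [load 650/700]
6 discs opened.

6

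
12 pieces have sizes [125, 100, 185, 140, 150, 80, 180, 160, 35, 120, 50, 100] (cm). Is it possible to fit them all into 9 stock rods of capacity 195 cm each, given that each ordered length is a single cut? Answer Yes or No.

A valid assignment using 9 stock rods:
  stock rod 1: 185 = 185
  stock rod 2: 180 = 180
  stock rod 3: 160 + 35 = 195
  stock rod 4: 150 = 150
  stock rod 5: 140 + 50 = 190
  stock rod 6: 125 = 125
  stock rod 7: 120 = 120
  stock rod 8: 100 + 80 = 180
  stock rod 9: 100 = 100
Every load is within 195 cm, so 9 stock rods suffice.

Yes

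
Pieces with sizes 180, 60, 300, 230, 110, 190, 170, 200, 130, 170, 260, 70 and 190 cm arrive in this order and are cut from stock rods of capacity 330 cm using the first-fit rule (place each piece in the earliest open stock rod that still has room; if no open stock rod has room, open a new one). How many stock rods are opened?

  180 → stock rod 1 (new)  [load 180/330]
  60 → stock rod 1  [load 240/330]
  300 → stock rod 2 (new)  [load 300/330]
  230 → stock rod 3 (new)  [load 230/330]
  110 → stock rod 4 (new)  [load 110/330]
  190 → stock rod 4  [load 300/330]
  170 → stock rod 5 (new)  [load 170/330]
  200 → stock rod 6 (new)  [load 200/330]
  130 → stock rod 5  [load 300/330]
  170 → stock rod 7 (new)  [load 170/330]
  260 → stock rod 8 (new)  [load 260/330]
  70 → stock rod 1  [load 310/330]
  190 → stock rod 9 (new)  [load 190/330]
9 stock rods opened.

9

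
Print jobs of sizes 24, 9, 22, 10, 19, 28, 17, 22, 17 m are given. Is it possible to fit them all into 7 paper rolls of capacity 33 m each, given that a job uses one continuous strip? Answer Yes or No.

A valid assignment using 7 paper rolls:
  roll 1: 28 = 28
  roll 2: 24 + 9 = 33
  roll 3: 22 + 10 = 32
  roll 4: 22 = 22
  roll 5: 19 = 19
  roll 6: 17 = 17
  roll 7: 17 = 17
Every load is within 33 m, so 7 paper rolls suffice.

Yes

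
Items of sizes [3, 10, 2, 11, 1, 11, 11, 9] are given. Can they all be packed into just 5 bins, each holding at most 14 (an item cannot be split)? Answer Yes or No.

A valid assignment using 5 bins:
  bin 1: 11 + 3 = 14
  bin 2: 11 + 2 + 1 = 14
  bin 3: 11 = 11
  bin 4: 10 = 10
  bin 5: 9 = 9
Every load is within 14, so 5 bins suffice.

Yes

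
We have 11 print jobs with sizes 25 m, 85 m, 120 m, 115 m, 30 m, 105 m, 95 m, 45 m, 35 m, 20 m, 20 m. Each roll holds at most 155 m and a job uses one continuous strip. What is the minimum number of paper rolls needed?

Total = 120 + 115 + 105 + 95 + 85 + 45 + 35 + 30 + 25 + 20 + 20 = 695 m.
Lower bound: ⌈695/155⌉ = 5 paper rolls.
A packing using 5 paper rolls:
  roll 1: 120 + 35 = 155
  roll 2: 115 + 30 = 145
  roll 3: 105 + 45 = 150
  roll 4: 95 + 25 + 20 = 140
  roll 5: 85 + 20 = 105
This matches the lower bound, so 5 is optimal.

5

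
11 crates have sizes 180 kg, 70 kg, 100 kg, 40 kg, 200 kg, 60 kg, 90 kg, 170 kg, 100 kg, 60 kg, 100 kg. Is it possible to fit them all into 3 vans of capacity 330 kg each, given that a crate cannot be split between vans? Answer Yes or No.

Total = 1170 kg; ⌈1170/330⌉ = 4.
At least 4 vans are required, but only 3 are allowed.

No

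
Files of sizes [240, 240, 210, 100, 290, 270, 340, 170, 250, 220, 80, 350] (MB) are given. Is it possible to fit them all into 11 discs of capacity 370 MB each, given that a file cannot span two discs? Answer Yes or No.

Yes

A valid assignment using 10 discs:
  disc 1: 350 = 350
  disc 2: 340 = 340
  disc 3: 290 + 80 = 370
  disc 4: 270 + 100 = 370
  disc 5: 250 = 250
  disc 6: 240 = 240
  disc 7: 240 = 240
  disc 8: 220 = 220
  disc 9: 210 = 210
  disc 10: 170 = 170
That uses only 10 ≤ 11, so 11 discs are enough.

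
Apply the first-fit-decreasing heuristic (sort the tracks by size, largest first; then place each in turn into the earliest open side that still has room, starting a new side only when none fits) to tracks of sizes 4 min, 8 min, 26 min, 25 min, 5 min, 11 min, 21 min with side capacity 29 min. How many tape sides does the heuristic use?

Sorted descending: 26, 25, 21, 11, 8, 5, 4.
  26 → side 1 (new)  [load 26/29]
  25 → side 2 (new)  [load 25/29]
  21 → side 3 (new)  [load 21/29]
  11 → side 4 (new)  [load 11/29]
  8 → side 3  [load 29/29]
  5 → side 4  [load 16/29]
  4 → side 2  [load 29/29]
4 tape sides opened.

4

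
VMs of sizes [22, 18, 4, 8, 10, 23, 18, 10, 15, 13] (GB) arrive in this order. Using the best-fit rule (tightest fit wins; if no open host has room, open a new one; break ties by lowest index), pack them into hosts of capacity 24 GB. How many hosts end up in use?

  22 → host 1 (new)  [load 22/24]
  18 → host 2 (new)  [load 18/24]
  4 → host 2  [load 22/24]
  8 → host 3 (new)  [load 8/24]
  10 → host 3  [load 18/24]
  23 → host 4 (new)  [load 23/24]
  18 → host 5 (new)  [load 18/24]
  10 → host 6 (new)  [load 10/24]
  15 → host 7 (new)  [load 15/24]
  13 → host 6  [load 23/24]
7 hosts opened.

7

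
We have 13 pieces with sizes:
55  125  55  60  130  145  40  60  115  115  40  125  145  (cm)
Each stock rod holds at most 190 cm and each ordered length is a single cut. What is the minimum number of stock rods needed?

Total = 145 + 145 + 130 + 125 + 125 + 115 + 115 + 60 + 60 + 55 + 55 + 40 + 40 = 1210 cm.
Lower bound: ⌈1210/190⌉ = 7 stock rods.
A packing using 7 stock rods:
  stock rod 1: 145 + 40 = 185
  stock rod 2: 145 + 40 = 185
  stock rod 3: 130 + 60 = 190
  stock rod 4: 125 + 60 = 185
  stock rod 5: 125 + 55 = 180
  stock rod 6: 115 + 55 = 170
  stock rod 7: 115 = 115
This matches the lower bound, so 7 is optimal.

7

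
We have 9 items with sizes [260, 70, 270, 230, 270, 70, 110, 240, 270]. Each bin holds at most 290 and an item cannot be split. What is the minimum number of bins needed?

Total = 270 + 270 + 270 + 260 + 240 + 230 + 110 + 70 + 70 = 1790.
Lower bound: ⌈1790/290⌉ = 7 bins.
A packing using 7 bins:
  bin 1: 270 = 270
  bin 2: 270 = 270
  bin 3: 270 = 270
  bin 4: 260 = 260
  bin 5: 240 = 240
  bin 6: 230 = 230
  bin 7: 110 + 70 + 70 = 250
This matches the lower bound, so 7 is optimal.

7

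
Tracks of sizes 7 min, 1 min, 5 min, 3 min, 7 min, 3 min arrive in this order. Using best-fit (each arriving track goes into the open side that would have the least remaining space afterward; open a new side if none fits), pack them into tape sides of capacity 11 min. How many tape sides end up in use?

  7 → side 1 (new)  [load 7/11]
  1 → side 1  [load 8/11]
  5 → side 2 (new)  [load 5/11]
  3 → side 1  [load 11/11]
  7 → side 3 (new)  [load 7/11]
  3 → side 3  [load 10/11]
3 tape sides opened.

3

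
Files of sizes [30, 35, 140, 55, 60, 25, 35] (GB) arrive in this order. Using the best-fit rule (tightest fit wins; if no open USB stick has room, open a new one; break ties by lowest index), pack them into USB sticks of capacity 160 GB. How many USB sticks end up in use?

3

  30 → USB stick 1 (new)  [load 30/160]
  35 → USB stick 1  [load 65/160]
  140 → USB stick 2 (new)  [load 140/160]
  55 → USB stick 1  [load 120/160]
  60 → USB stick 3 (new)  [load 60/160]
  25 → USB stick 1  [load 145/160]
  35 → USB stick 3  [load 95/160]
3 USB sticks opened.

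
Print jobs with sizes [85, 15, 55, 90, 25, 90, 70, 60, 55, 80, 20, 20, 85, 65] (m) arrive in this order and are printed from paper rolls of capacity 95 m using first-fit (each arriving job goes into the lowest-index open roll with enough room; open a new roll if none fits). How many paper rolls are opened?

  85 → roll 1 (new)  [load 85/95]
  15 → roll 2 (new)  [load 15/95]
  55 → roll 2  [load 70/95]
  90 → roll 3 (new)  [load 90/95]
  25 → roll 2  [load 95/95]
  90 → roll 4 (new)  [load 90/95]
  70 → roll 5 (new)  [load 70/95]
  60 → roll 6 (new)  [load 60/95]
  55 → roll 7 (new)  [load 55/95]
  80 → roll 8 (new)  [load 80/95]
  20 → roll 5  [load 90/95]
  20 → roll 6  [load 80/95]
  85 → roll 9 (new)  [load 85/95]
  65 → roll 10 (new)  [load 65/95]
10 paper rolls opened.

10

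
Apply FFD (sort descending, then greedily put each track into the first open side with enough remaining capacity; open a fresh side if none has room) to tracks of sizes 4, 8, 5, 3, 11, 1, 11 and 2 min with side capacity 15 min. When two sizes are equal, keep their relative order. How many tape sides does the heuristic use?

3

Sorted descending: 11, 11, 8, 5, 4, 3, 2, 1.
  11 → side 1 (new)  [load 11/15]
  11 → side 2 (new)  [load 11/15]
  8 → side 3 (new)  [load 8/15]
  5 → side 3  [load 13/15]
  4 → side 1  [load 15/15]
  3 → side 2  [load 14/15]
  2 → side 3  [load 15/15]
  1 → side 2  [load 15/15]
3 tape sides opened.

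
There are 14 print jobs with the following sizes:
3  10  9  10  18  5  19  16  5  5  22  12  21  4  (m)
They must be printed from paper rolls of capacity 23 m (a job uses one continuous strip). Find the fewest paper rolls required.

Total = 22 + 21 + 19 + 18 + 16 + 12 + 10 + 10 + 9 + 5 + 5 + 5 + 4 + 3 = 159 m.
Lower bound: ⌈159/23⌉ = 7 paper rolls.
A packing using 8 paper rolls:
  roll 1: 22 = 22
  roll 2: 21 = 21
  roll 3: 19 + 4 = 23
  roll 4: 18 + 5 = 23
  roll 5: 16 + 5 = 21
  roll 6: 12 + 10 = 22
  roll 7: 10 + 9 + 3 = 22
  roll 8: 5 = 5
No arrangement into 7 paper rolls stays within capacity, so 8 is optimal.

8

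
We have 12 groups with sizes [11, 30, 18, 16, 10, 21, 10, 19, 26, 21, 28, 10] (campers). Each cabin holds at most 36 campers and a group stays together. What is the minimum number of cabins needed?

7

Total = 30 + 28 + 26 + 21 + 21 + 19 + 18 + 16 + 11 + 10 + 10 + 10 = 220 campers.
Lower bound: ⌈220/36⌉ = 7 cabins.
A packing using 7 cabins:
  cabin 1: 30 = 30
  cabin 2: 28 = 28
  cabin 3: 26 + 10 = 36
  cabin 4: 21 + 11 = 32
  cabin 5: 21 + 10 = 31
  cabin 6: 19 + 16 = 35
  cabin 7: 18 + 10 = 28
This matches the lower bound, so 7 is optimal.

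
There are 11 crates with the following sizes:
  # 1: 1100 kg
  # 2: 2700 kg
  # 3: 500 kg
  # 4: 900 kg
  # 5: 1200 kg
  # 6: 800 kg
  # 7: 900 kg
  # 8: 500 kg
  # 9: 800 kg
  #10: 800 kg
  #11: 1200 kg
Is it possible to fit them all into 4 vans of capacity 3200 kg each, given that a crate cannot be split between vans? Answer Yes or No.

Yes

A valid assignment using 4 vans:
  van 1: 2700 + 500 = 3200
  van 2: 1200 + 1200 + 800 = 3200
  van 3: 1100 + 900 + 900 = 2900
  van 4: 800 + 800 + 500 = 2100
Every load is within 3200 kg, so 4 vans suffice.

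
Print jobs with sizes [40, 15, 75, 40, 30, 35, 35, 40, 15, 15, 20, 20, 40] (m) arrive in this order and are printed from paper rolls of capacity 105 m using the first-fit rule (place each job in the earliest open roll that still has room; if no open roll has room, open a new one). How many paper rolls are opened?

  40 → roll 1 (new)  [load 40/105]
  15 → roll 1  [load 55/105]
  75 → roll 2 (new)  [load 75/105]
  40 → roll 1  [load 95/105]
  30 → roll 2  [load 105/105]
  35 → roll 3 (new)  [load 35/105]
  35 → roll 3  [load 70/105]
  40 → roll 4 (new)  [load 40/105]
  15 → roll 3  [load 85/105]
  15 → roll 3  [load 100/105]
  20 → roll 4  [load 60/105]
  20 → roll 4  [load 80/105]
  40 → roll 5 (new)  [load 40/105]
5 paper rolls opened.

5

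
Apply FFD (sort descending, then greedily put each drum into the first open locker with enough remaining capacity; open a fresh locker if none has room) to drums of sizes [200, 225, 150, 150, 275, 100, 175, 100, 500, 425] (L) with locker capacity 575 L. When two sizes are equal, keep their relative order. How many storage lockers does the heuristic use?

Sorted descending: 500, 425, 275, 225, 200, 175, 150, 150, 100, 100.
  500 → locker 1 (new)  [load 500/575]
  425 → locker 2 (new)  [load 425/575]
  275 → locker 3 (new)  [load 275/575]
  225 → locker 3  [load 500/575]
  200 → locker 4 (new)  [load 200/575]
  175 → locker 4  [load 375/575]
  150 → locker 2  [load 575/575]
  150 → locker 4  [load 525/575]
  100 → locker 5 (new)  [load 100/575]
  100 → locker 5  [load 200/575]
5 storage lockers opened.

5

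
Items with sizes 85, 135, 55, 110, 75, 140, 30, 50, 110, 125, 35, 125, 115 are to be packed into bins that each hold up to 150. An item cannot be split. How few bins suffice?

Total = 140 + 135 + 125 + 125 + 115 + 110 + 110 + 85 + 75 + 55 + 50 + 35 + 30 = 1190.
Lower bound: ⌈1190/150⌉ = 8 bins.
A packing using 9 bins:
  bin 1: 140 = 140
  bin 2: 135 = 135
  bin 3: 125 = 125
  bin 4: 125 = 125
  bin 5: 115 + 35 = 150
  bin 6: 110 + 30 = 140
  bin 7: 110 = 110
  bin 8: 85 + 55 = 140
  bin 9: 75 + 50 = 125
No arrangement into 8 bins stays within capacity, so 9 is optimal.

9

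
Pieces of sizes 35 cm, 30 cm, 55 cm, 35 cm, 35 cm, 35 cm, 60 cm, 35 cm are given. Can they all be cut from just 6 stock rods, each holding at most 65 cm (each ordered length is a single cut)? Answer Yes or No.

No

Total = 320 cm; ⌈320/65⌉ = 5.
7 pieces each exceed half the capacity and cannot share a stock rod, forcing at least 7 stock rods.
At least 7 stock rods are required, but only 6 are allowed.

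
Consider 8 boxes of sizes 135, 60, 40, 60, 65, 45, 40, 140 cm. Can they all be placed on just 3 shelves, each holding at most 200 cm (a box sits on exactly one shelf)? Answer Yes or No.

A valid assignment using 3 shelves:
  shelf 1: 140 + 60 = 200
  shelf 2: 135 + 65 = 200
  shelf 3: 60 + 45 + 40 + 40 = 185
Every load is within 200 cm, so 3 shelves suffice.

Yes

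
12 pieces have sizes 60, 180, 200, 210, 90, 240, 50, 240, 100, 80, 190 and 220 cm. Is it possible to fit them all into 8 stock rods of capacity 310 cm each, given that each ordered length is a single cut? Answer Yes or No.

Yes

A valid assignment using 7 stock rods:
  stock rod 1: 240 + 60 = 300
  stock rod 2: 240 + 50 = 290
  stock rod 3: 220 + 90 = 310
  stock rod 4: 210 + 100 = 310
  stock rod 5: 200 + 80 = 280
  stock rod 6: 190 = 190
  stock rod 7: 180 = 180
That uses only 7 ≤ 8, so 8 stock rods are enough.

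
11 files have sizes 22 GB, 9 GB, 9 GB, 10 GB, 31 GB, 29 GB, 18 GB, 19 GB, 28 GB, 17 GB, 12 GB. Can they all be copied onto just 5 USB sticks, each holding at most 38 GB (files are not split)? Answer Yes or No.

Total = 204 GB; ⌈204/38⌉ = 6.
At least 6 USB sticks are required, but only 5 are allowed.

No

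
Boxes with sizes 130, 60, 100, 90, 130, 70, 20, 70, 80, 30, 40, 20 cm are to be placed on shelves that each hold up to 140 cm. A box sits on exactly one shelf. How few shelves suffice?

Total = 130 + 130 + 100 + 90 + 80 + 70 + 70 + 60 + 40 + 30 + 20 + 20 = 840 cm.
Lower bound: ⌈840/140⌉ = 6 shelves.
A packing using 7 shelves:
  shelf 1: 130 = 130
  shelf 2: 130 = 130
  shelf 3: 100 + 40 = 140
  shelf 4: 90 + 30 + 20 = 140
  shelf 5: 80 + 60 = 140
  shelf 6: 70 + 70 = 140
  shelf 7: 20 = 20
No arrangement into 6 shelves stays within capacity, so 7 is optimal.

7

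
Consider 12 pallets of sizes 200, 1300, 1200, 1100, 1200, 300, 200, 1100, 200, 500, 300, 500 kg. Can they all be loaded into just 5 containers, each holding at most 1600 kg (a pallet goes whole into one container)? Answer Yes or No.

No

Total = 8100 kg; ⌈8100/1600⌉ = 6.
At least 6 containers are required, but only 5 are allowed.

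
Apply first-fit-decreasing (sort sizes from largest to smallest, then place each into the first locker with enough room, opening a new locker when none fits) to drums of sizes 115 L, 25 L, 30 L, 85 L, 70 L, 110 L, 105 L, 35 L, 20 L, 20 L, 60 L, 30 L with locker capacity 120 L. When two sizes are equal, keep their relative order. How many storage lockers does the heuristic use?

7

Sorted descending: 115, 110, 105, 85, 70, 60, 35, 30, 30, 25, 20, 20.
  115 → locker 1 (new)  [load 115/120]
  110 → locker 2 (new)  [load 110/120]
  105 → locker 3 (new)  [load 105/120]
  85 → locker 4 (new)  [load 85/120]
  70 → locker 5 (new)  [load 70/120]
  60 → locker 6 (new)  [load 60/120]
  35 → locker 4  [load 120/120]
  30 → locker 5  [load 100/120]
  30 → locker 6  [load 90/120]
  25 → locker 6  [load 115/120]
  20 → locker 5  [load 120/120]
  20 → locker 7 (new)  [load 20/120]
7 storage lockers opened.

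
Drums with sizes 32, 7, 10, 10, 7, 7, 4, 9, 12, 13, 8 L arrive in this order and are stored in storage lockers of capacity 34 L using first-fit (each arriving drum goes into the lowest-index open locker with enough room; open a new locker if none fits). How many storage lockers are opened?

4

  32 → locker 1 (new)  [load 32/34]
  7 → locker 2 (new)  [load 7/34]
  10 → locker 2  [load 17/34]
  10 → locker 2  [load 27/34]
  7 → locker 2  [load 34/34]
  7 → locker 3 (new)  [load 7/34]
  4 → locker 3  [load 11/34]
  9 → locker 3  [load 20/34]
  12 → locker 3  [load 32/34]
  13 → locker 4 (new)  [load 13/34]
  8 → locker 4  [load 21/34]
4 storage lockers opened.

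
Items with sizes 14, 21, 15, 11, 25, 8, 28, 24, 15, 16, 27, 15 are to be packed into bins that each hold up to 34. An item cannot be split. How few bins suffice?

Total = 28 + 27 + 25 + 24 + 21 + 16 + 15 + 15 + 15 + 14 + 11 + 8 = 219.
Lower bound: ⌈219/34⌉ = 7 bins.
A packing using 8 bins:
  bin 1: 28 = 28
  bin 2: 27 = 27
  bin 3: 25 + 8 = 33
  bin 4: 24 = 24
  bin 5: 21 + 11 = 32
  bin 6: 16 + 15 = 31
  bin 7: 15 + 15 = 30
  bin 8: 14 = 14
No arrangement into 7 bins stays within capacity, so 8 is optimal.

8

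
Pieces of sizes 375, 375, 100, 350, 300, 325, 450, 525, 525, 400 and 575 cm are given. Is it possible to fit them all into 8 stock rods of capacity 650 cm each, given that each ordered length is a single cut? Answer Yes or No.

Total = 4300 cm; ⌈4300/650⌉ = 7.
8 pieces each exceed half the capacity and cannot share a stock rod, forcing at least 8 stock rods.
The bound of 8 does not rule out 8, but exhaustive search shows no assignment into 8 stock rods of capacity 650 cm exists — the minimum is 9.

No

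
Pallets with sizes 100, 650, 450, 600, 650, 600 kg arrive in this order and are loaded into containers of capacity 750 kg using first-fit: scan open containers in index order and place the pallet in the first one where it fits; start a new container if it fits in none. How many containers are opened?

  100 → container 1 (new)  [load 100/750]
  650 → container 1  [load 750/750]
  450 → container 2 (new)  [load 450/750]
  600 → container 3 (new)  [load 600/750]
  650 → container 4 (new)  [load 650/750]
  600 → container 5 (new)  [load 600/750]
5 containers opened.

5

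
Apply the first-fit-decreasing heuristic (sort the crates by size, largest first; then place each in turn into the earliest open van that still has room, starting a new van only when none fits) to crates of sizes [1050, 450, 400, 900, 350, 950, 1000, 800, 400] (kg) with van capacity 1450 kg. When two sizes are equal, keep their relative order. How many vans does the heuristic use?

5

Sorted descending: 1050, 1000, 950, 900, 800, 450, 400, 400, 350.
  1050 → van 1 (new)  [load 1050/1450]
  1000 → van 2 (new)  [load 1000/1450]
  950 → van 3 (new)  [load 950/1450]
  900 → van 4 (new)  [load 900/1450]
  800 → van 5 (new)  [load 800/1450]
  450 → van 2  [load 1450/1450]
  400 → van 1  [load 1450/1450]
  400 → van 3  [load 1350/1450]
  350 → van 4  [load 1250/1450]
5 vans opened.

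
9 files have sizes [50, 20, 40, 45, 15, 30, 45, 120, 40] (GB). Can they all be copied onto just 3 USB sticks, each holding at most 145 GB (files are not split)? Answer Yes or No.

Yes

A valid assignment using 3 USB sticks:
  USB stick 1: 120 + 20 = 140
  USB stick 2: 50 + 45 + 45 = 140
  USB stick 3: 40 + 40 + 30 + 15 = 125
Every load is within 145 GB, so 3 USB sticks suffice.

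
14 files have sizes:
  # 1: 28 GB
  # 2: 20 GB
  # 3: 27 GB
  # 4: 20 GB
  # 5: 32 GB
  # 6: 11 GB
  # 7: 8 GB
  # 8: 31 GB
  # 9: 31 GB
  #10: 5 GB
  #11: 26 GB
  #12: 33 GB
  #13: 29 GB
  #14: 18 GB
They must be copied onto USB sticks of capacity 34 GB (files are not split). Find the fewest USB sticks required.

11

Total = 33 + 32 + 31 + 31 + 29 + 28 + 27 + 26 + 20 + 20 + 18 + 11 + 8 + 5 = 319 GB.
Lower bound: ⌈319/34⌉ = 10 USB sticks.
Also, 11 files each exceed 17 GB, and no two of those can share a USB stick, so at least 11 USB sticks are needed.
A packing using 11 USB sticks:
  USB stick 1: 33 = 33
  USB stick 2: 32 = 32
  USB stick 3: 31 = 31
  USB stick 4: 31 = 31
  USB stick 5: 29 + 5 = 34
  USB stick 6: 28 = 28
  USB stick 7: 27 = 27
  USB stick 8: 26 + 8 = 34
  USB stick 9: 20 + 11 = 31
  USB stick 10: 20 = 20
  USB stick 11: 18 = 18
This matches the lower bound, so 11 is optimal.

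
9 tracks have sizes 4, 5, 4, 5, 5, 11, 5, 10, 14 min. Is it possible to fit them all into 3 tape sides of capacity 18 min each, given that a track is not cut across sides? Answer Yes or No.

Total = 63 min; ⌈63/18⌉ = 4.
At least 4 tape sides are required, but only 3 are allowed.

No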